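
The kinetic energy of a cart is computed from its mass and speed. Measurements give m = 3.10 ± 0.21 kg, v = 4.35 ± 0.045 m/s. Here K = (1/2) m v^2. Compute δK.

2.08 J

For a monomial K ∝ m, v^2, fractional errors add in quadrature:
  (1·δm/m)² = (1×0.0677)² = 0.00459;  (2·δv/v)² = (2×0.0103)² = 0.000428
δK/K = √(0.00502) = 0.0708
K = 29.3 J, so δK = 0.0708 × 29.3 = 2.08 J.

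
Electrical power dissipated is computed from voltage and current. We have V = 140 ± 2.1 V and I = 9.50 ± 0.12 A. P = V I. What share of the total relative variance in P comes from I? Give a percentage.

41.5%

(δP/P)² = (1·δV/V)² + (1·δI/I)²
  V term: (1×0.0150)² = 0.000225
  I term: (1×0.0126)² = 0.000160
Total = 0.000385. Share from I = 0.000160/0.000385 = 0.415.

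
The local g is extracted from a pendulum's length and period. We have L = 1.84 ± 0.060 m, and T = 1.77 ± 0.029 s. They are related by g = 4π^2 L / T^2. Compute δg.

Relative error in a monomial: (δg/g)² = Σ (nᵢ · δxᵢ/xᵢ)².
  (1·δL/L)² = (1×0.0326)² = 0.00106;  (-2·δT/T)² = (-2×0.0164)² = 0.00107
δg/g = √(0.00214) = 0.0462
g = 23.2 m/s^2, so δg = 0.0462 × 23.2 = 1.07 m/s^2.

1.07 m/s^2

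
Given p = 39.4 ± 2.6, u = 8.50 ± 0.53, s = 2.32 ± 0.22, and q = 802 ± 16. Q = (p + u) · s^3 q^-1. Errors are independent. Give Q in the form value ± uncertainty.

0.746 ± 0.217

Let w = p + u = 47.9. δw = √(δp² + δu²) = √(6.76 + 0.281) = 2.65, so δw/w = 0.0554.
Q is then a monomial in w, s, q:
δQ/Q = √((δw/w)² + (3·δs/s)² + (-1·δq/q)²) = √(0.00307 + 0.0809 + 0.000398) = 0.291
Q = 0.746, so δQ = 0.291 × 0.746 = 0.217.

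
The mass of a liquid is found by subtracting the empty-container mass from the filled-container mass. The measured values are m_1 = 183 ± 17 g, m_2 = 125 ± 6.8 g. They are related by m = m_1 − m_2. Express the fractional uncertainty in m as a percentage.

31.6%

For a sum/difference, combine absolute errors in quadrature:
  (δm_1)² = 289;  (δm_2)² = 46.2
δm = √(335) = 18.3 g
m = 58.0 g, so δm/m = 18.3/58.0 = 0.316.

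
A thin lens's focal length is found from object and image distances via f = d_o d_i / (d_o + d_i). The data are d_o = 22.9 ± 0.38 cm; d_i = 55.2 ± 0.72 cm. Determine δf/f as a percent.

1.23%

∂f/∂d_o = (d_i/(d_o+d_i))² = 0.500;  ∂f/∂d_i = (d_o/(d_o+d_i))² = 0.0860
δf = √((∂f/∂d_o · δd_o)² + (∂f/∂d_i · δd_i)²) = √(0.0360 + 0.00383) = 0.200 cm
f = 16.2 cm, so δf/f = 0.200/16.2 = 0.0123.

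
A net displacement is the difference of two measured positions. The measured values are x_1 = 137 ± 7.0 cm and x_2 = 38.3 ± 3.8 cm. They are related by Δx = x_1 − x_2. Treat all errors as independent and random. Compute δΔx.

7.96 cm

Δx is a linear combination, so absolute uncertainties add in quadrature:
  (δx_1)² = 49.0;  (δx_2)² = 14.4
δΔx = √(63.4) = 7.96 cm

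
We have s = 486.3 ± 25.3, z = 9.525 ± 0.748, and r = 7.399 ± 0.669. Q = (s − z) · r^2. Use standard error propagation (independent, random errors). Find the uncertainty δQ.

4920

Let u = s − z = 476.8. δu = √(δs² + δz²) = √(640 + 0.560) = 25.3, so δu/u = 0.0531.
Q is then a monomial in u, r:
δQ/Q = √((δu/u)² + (2·δr/r)²) = √(0.00282 + 0.0327) = 0.188
Q = 26100, so δQ = 0.188 × 26100 = 4920.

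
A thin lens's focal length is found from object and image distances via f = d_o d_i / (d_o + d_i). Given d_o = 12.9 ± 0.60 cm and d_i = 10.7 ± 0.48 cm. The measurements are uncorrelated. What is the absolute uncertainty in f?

∂f/∂d_o = (d_i/(d_o+d_i))² = 0.206;  ∂f/∂d_i = (d_o/(d_o+d_i))² = 0.299
δf = √((∂f/∂d_o · δd_o)² + (∂f/∂d_i · δd_i)²) = √(0.0152 + 0.0206) = 0.189 cm

0.189 cm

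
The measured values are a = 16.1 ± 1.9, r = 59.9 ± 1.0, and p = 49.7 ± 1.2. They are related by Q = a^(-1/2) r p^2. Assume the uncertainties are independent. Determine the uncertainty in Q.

Since Q is a product/quotient, work with relative uncertainties:
  (−½·δa/a)² = (-0.5×0.118)² = 0.00348;  (1·δr/r)² = (1×0.0167)² = 0.000279;  (2·δp/p)² = (2×0.0241)² = 0.00233
δQ/Q = √(0.00609) = 0.0781
Q = 36900, so δQ = 0.0781 × 36900 = 2880.

2880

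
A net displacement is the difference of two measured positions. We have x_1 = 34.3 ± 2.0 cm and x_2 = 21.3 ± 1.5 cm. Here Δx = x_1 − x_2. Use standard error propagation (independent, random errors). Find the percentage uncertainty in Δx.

19.2%

Δx is a linear combination, so absolute uncertainties add in quadrature:
  (δx_1)² = 4.00;  (δx_2)² = 2.25
δΔx = √(6.25) = 2.50 cm
Δx = 13.0 cm, so δΔx/Δx = 2.50/13.0 = 0.192.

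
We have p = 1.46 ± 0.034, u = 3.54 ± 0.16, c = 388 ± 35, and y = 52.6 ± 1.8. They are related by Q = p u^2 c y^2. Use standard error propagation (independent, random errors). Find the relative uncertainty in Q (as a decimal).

Relative error in a monomial: (δQ/Q)² = Σ (nᵢ · δxᵢ/xᵢ)².
  (1·δp/p)² = (1×0.0233)² = 0.000542;  (2·δu/u)² = (2×0.0452)² = 0.00817;  (1·δc/c)² = (1×0.0902)² = 0.00814;  (2·δy/y)² = (2×0.0342)² = 0.00468
δQ/Q = √(0.0215) = 0.147

0.147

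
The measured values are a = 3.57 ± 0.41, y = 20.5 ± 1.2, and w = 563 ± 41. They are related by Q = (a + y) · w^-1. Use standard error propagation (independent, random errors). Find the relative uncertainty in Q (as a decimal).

0.0899

Let u = a + y = 24.1. δu = √(δa² + δy²) = √(0.168 + 1.44) = 1.27, so δu/u = 0.0527.
Q is then a monomial in u, w:
δQ/Q = √((δu/u)² + (-1·δw/w)²) = √(0.00278 + 0.00530) = 0.0899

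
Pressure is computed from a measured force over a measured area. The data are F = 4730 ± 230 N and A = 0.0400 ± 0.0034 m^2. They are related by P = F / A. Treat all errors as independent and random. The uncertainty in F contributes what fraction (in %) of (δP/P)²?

24.7%

(δP/P)² = (1·δF/F)² + (-1·δA/A)²
  F term: (1×0.0486)² = 0.00236
  A term: (-1×0.0850)² = 0.00722
Total = 0.00959. Share from F = 0.00236/0.00959 = 0.247.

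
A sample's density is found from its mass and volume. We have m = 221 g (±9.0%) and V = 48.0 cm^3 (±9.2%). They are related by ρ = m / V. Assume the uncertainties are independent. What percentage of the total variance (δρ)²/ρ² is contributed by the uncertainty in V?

51.1%

(δρ/ρ)² = (1·δm/m)² + (-1·δV/V)²
  m term: (1×0.0900)² = 0.00810
  V term: (-1×0.0920)² = 0.00846
Total = 0.0166. Share from V = 0.00846/0.0166 = 0.511.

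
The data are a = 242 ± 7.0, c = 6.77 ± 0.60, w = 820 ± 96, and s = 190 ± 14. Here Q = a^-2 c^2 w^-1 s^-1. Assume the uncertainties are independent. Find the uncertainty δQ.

1.17e-09

Products/powers → add relative errors in quadrature, weighted by exponent:
  (-2·δa/a)² = (-2×0.0289)² = 0.00335;  (2·δc/c)² = (2×0.0886)² = 0.0314;  (-1·δw/w)² = (-1×0.117)² = 0.0137;  (-1·δs/s)² = (-1×0.0737)² = 0.00543
δQ/Q = √(0.0539) = 0.232
Q = 5.02e-09, so δQ = 0.232 × 5.02e-09 = 1.17e-09.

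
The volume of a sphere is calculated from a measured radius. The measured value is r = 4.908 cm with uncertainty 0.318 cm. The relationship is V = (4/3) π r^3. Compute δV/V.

0.194

V ∝ r^3, so δV/V = |3| · δr/r = 3 × 0.0648 = 0.194.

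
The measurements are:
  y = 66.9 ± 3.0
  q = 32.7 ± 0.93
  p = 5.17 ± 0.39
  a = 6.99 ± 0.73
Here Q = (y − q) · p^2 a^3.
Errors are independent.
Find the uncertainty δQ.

Let u = y − q = 34.2. δu = √(δy² + δq²) = √(9.00 + 0.865) = 3.14, so δu/u = 0.0918.
Q is then a monomial in u, p, a:
δQ/Q = √((δu/u)² + (2·δp/p)² + (3·δa/a)²) = √(0.00843 + 0.0228 + 0.0982) = 0.360
Q = 3.12e+05, so δQ = 0.360 × 3.12e+05 = 1.12e+05.

1.12e+05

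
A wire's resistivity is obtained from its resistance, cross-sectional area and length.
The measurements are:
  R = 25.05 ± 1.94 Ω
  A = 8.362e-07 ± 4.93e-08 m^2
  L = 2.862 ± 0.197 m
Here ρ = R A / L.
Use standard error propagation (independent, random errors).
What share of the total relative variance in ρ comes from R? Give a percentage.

42.2%

(δρ/ρ)² = (1·δR/R)² + (1·δA/A)² + (-1·δL/L)²
  R term: (1×0.0774)² = 0.00600
  A term: (1×0.0590)² = 0.00348
  L term: (-1×0.0688)² = 0.00474
Total = 0.0142. Share from R = 0.00600/0.0142 = 0.422.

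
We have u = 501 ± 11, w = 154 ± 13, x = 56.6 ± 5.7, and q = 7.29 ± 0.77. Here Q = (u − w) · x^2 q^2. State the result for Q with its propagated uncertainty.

Let h = u − w = 347. δh = √(δu² + δw²) = √(121 + 169) = 17.0, so δh/h = 0.0491.
Q is then a monomial in h, x, q:
δQ/Q = √((δh/h)² + (2·δx/x)² + (2·δq/q)²) = √(0.00241 + 0.0406 + 0.0446) = 0.296
Q = 5.91e+07, so δQ = 0.296 × 5.91e+07 = 1.75e+07.

(5.91 ± 1.75) × 10^7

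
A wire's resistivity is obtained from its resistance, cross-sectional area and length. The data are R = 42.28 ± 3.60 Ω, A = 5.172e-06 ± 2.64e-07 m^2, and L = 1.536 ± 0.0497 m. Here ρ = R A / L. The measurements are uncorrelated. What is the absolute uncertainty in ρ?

Products/powers → add relative errors in quadrature, weighted by exponent:
  (1·δR/R)² = (1×0.0851)² = 0.00725;  (1·δA/A)² = (1×0.0510)² = 0.00261;  (-1·δL/L)² = (-1×0.0324)² = 0.00105
δρ/ρ = √(0.0109) = 0.104
ρ = 0.0001424 Ω·m, so δρ = 0.104 × 0.0001424 = 1.49e-05 Ω·m.

1.49e-05 Ω·m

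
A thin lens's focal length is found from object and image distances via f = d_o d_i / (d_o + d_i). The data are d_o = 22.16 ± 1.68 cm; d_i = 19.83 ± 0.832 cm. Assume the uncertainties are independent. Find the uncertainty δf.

0.441 cm

∂f/∂d_o = (d_i/(d_o+d_i))² = 0.223;  ∂f/∂d_i = (d_o/(d_o+d_i))² = 0.279
δf = √((∂f/∂d_o · δd_o)² + (∂f/∂d_i · δd_i)²) = √(0.140 + 0.0537) = 0.441 cm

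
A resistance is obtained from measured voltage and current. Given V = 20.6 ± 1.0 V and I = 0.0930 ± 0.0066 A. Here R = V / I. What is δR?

19.0 Ω

Since R is a product/quotient, work with relative uncertainties:
  (1·δV/V)² = (1×0.0485)² = 0.00236;  (-1·δI/I)² = (-1×0.0710)² = 0.00504
δR/R = √(0.00739) = 0.0860
R = 222 Ω, so δR = 0.0860 × 222 = 19.0 Ω.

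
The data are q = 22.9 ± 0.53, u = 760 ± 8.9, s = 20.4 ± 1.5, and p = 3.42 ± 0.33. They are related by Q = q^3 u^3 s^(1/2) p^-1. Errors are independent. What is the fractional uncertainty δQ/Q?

0.129

Since Q is a product/quotient, work with relative uncertainties:
  (3·δq/q)² = (3×0.0231)² = 0.00482;  (3·δu/u)² = (3×0.0117)² = 0.00123;  (½·δs/s)² = (0.5×0.0735)² = 0.00135;  (-1·δp/p)² = (-1×0.0965)² = 0.00931
δQ/Q = √(0.0167) = 0.129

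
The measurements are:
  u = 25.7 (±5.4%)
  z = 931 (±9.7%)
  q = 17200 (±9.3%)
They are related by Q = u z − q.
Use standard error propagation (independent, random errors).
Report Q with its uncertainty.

Let p = u·z = 23900. δp/p = √((1·δu/u)² + (1·δz/z)²) = √(0.00292 + 0.00941) = 0.111, so δp = 2660.
Q = p − q: δQ = √(δp² + δq²) = √(7.06e+06 + 2.56e+06) = 3100
Q = 6730.

6730 ± 3100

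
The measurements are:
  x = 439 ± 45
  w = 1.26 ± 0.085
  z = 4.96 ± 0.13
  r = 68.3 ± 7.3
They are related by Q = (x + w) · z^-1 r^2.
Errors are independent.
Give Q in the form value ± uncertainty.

Let u = x + w = 440. δu = √(δx² + δw²) = √(2020 + 0.00723) = 45.0, so δu/u = 0.102.
Q is then a monomial in u, z, r:
δQ/Q = √((δu/u)² + (-1·δz/z)² + (2·δr/r)²) = √(0.0104 + 0.000687 + 0.0457) = 0.238
Q = 4.14e+05, so δQ = 0.238 × 4.14e+05 = 98700.

(4.14 ± 0.987) × 10^5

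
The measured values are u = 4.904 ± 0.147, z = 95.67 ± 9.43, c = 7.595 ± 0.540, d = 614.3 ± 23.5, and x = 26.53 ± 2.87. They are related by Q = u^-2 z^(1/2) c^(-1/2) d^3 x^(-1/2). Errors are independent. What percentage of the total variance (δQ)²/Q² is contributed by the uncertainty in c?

5.40%

(δQ/Q)² = (-2·δu/u)² + (½·δz/z)² + (−½·δc/c)² + (3·δd/d)² + (−½·δx/x)²
  u term: (-2×0.0300)² = 0.00359
  z term: (0.5×0.0986)² = 0.00243
  c term: (-0.5×0.0711)² = 0.00126
  d term: (3×0.0383)² = 0.0132
  x term: (-0.5×0.108)² = 0.00293
Total = 0.0234. Share from c = 0.00126/0.0234 = 0.0540.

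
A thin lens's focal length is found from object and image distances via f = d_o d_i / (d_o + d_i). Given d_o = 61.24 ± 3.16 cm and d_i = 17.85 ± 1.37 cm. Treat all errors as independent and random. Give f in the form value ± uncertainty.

13.82 ± 0.837 cm

∂f/∂d_o = (d_i/(d_o+d_i))² = 0.0509;  ∂f/∂d_i = (d_o/(d_o+d_i))² = 0.600
δf = √((∂f/∂d_o · δd_o)² + (∂f/∂d_i · δd_i)²) = √(0.0259 + 0.675) = 0.837 cm
f = 13.82 cm.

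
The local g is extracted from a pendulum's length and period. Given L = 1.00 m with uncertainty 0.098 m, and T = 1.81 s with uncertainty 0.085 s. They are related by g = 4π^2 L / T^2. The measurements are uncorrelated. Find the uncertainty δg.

Relative error in a monomial: (δg/g)² = Σ (nᵢ · δxᵢ/xᵢ)².
  (1·δL/L)² = (1×0.0980)² = 0.00960;  (-2·δT/T)² = (-2×0.0470)² = 0.00882
δg/g = √(0.0184) = 0.136
g = 12.1 m/s^2, so δg = 0.136 × 12.1 = 1.64 m/s^2.

1.64 m/s^2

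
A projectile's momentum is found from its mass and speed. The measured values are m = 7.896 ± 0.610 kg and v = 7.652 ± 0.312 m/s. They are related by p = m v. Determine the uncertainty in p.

5.28 kg·m/s

Relative error in a monomial: (δp/p)² = Σ (nᵢ · δxᵢ/xᵢ)².
  (1·δm/m)² = (1×0.0773)² = 0.00597;  (1·δv/v)² = (1×0.0408)² = 0.00166
δp/p = √(0.00763) = 0.0874
p = 60.42 kg·m/s, so δp = 0.0874 × 60.42 = 5.28 kg·m/s.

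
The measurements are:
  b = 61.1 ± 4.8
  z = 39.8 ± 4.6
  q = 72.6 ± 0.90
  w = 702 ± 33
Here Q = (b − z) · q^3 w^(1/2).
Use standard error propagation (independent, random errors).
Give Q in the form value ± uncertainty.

(2.16 ± 0.681) × 10^8

Let u = b − z = 21.3. δu = √(δb² + δz²) = √(23.0 + 21.2) = 6.65, so δu/u = 0.312.
Q is then a monomial in u, q, w:
δQ/Q = √((δu/u)² + (3·δq/q)² + (½·δw/w)²) = √(0.0974 + 0.00138 + 0.000552) = 0.315
Q = 2.16e+08, so δQ = 0.315 × 2.16e+08 = 6.81e+07.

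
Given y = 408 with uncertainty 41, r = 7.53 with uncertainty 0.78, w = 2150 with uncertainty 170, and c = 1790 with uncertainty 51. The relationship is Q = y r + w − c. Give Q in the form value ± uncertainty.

Let p = y·r = 3070. δp/p = √((1·δy/y)² + (1·δr/r)²) = √(0.0101 + 0.0107) = 0.144, so δp = 443.
Q = p + w − c: δQ = √(δp² + δw² + δc²) = √(1.97e+05 + 28900 + 2600) = 478
Q = 3430.

3430 ± 478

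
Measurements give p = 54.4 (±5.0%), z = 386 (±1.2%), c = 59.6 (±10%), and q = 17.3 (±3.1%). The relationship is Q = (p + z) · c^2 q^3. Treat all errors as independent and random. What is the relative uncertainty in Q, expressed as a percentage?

22.1%

Let u = p + z = 440. δu = √(δp² + δz²) = √(7.40 + 21.5) = 5.37, so δu/u = 0.0122.
Q is then a monomial in u, c, q:
δQ/Q = √((δu/u)² + (2·δc/c)² + (3·δq/q)²) = √(0.000149 + 0.0400 + 0.00865) = 0.221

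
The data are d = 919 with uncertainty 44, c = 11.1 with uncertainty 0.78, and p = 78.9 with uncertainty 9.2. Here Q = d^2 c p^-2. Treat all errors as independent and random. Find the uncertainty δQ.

For a monomial Q ∝ d^2, c, p^-2, fractional errors add in quadrature:
  (2·δd/d)² = (2×0.0479)² = 0.00917;  (1·δc/c)² = (1×0.0703)² = 0.00494;  (-2·δp/p)² = (-2×0.117)² = 0.0544
δQ/Q = √(0.0685) = 0.262
Q = 1510, so δQ = 0.262 × 1510 = 394.

394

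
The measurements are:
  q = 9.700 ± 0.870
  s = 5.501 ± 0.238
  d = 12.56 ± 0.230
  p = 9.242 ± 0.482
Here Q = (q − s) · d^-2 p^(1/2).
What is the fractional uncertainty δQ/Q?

0.219

Let u = q − s = 4.199. δu = √(δq² + δs²) = √(0.757 + 0.0566) = 0.902, so δu/u = 0.215.
Q is then a monomial in u, d, p:
δQ/Q = √((δu/u)² + (-2·δd/d)² + (½·δp/p)²) = √(0.0461 + 0.00134 + 0.000680) = 0.219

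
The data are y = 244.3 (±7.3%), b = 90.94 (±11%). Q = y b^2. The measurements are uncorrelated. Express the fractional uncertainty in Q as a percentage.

Relative error in a monomial: (δQ/Q)² = Σ (nᵢ · δxᵢ/xᵢ)².
  (1·δy/y)² = (1×0.0730)² = 0.00533;  (2·δb/b)² = (2×0.110)² = 0.0484
δQ/Q = √(0.0537) = 0.232

23.2%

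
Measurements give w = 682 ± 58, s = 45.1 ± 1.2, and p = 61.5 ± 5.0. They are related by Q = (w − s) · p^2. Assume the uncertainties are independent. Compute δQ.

4.49e+05

Let u = w − s = 637. δu = √(δw² + δs²) = √(3360 + 1.44) = 58.0, so δu/u = 0.0911.
Q is then a monomial in u, p:
δQ/Q = √((δu/u)² + (2·δp/p)²) = √(0.00830 + 0.0264) = 0.186
Q = 2.41e+06, so δQ = 0.186 × 2.41e+06 = 4.49e+05.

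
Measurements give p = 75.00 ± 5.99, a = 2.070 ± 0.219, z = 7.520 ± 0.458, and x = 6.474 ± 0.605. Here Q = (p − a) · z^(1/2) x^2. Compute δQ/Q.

0.206

Let u = p − a = 72.93. δu = √(δp² + δa²) = √(35.9 + 0.0480) = 5.99, so δu/u = 0.0822.
Q is then a monomial in u, z, x:
δQ/Q = √((δu/u)² + (½·δz/z)² + (2·δx/x)²) = √(0.00675 + 0.000927 + 0.0349) = 0.206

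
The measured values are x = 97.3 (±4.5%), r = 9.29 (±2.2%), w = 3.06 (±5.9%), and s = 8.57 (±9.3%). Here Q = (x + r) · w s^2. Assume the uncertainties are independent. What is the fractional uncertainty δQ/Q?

Let u = x + r = 107. δu = √(δx² + δr²) = √(19.2 + 0.0418) = 4.38, so δu/u = 0.0411.
Q is then a monomial in u, w, s:
δQ/Q = √((δu/u)² + (1·δw/w)² + (2·δs/s)²) = √(0.00169 + 0.00348 + 0.0346) = 0.199

0.199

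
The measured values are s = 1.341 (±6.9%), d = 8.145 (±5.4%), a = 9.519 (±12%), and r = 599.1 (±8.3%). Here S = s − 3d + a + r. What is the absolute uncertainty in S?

Absolute uncertainties add in quadrature for a linear combination:
  (δs)² = 0.00856;  (3·δd)² = 1.74;  (δa)² = 1.30;  (δr)² = 2470
δS = √(2480) = 49.8

49.8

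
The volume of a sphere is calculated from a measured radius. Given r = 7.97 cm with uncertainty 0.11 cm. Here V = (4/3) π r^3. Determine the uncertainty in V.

87.8 cm^3

Each factor contributes (exponent × relative error)² to (δV/V)²:
  (3·δr/r)² = (3×0.0138)² = 0.00171
δV/V = √(0.00171) = 0.0414
V = 2120 cm^3, so δV = 0.0414 × 2120 = 87.8 cm^3.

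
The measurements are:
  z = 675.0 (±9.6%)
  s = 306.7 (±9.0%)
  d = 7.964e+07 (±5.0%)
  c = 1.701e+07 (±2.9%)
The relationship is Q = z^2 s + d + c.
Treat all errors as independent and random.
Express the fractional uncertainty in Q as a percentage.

Let p = z^2·s = 1.397e+08. δp/p = √((2·δz/z)² + (1·δs/s)²) = √(0.0369 + 0.00810) = 0.212, so δp = 2.96e+07.
Q = p + d + c: δQ = √(δp² + δd² + δc²) = √(8.78e+14 + 1.59e+13 + 2.43e+11) = 2.99e+07
Q = 2.364e+08, so δQ/Q = 2.99e+07/2.364e+08 = 0.126.

12.6%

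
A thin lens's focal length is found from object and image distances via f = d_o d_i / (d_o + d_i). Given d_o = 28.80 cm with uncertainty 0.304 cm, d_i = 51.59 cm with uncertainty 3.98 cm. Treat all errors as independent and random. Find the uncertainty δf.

∂f/∂d_o = (d_i/(d_o+d_i))² = 0.412;  ∂f/∂d_i = (d_o/(d_o+d_i))² = 0.128
δf = √((∂f/∂d_o · δd_o)² + (∂f/∂d_i · δd_i)²) = √(0.0157 + 0.261) = 0.526 cm

0.526 cm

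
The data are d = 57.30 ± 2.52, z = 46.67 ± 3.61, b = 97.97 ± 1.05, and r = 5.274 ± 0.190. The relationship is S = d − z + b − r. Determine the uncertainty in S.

4.53

For a sum/difference, combine absolute errors in quadrature:
  (δd)² = 6.35;  (δz)² = 13.0;  (δb)² = 1.10;  (δr)² = 0.0361
δS = √(20.5) = 4.53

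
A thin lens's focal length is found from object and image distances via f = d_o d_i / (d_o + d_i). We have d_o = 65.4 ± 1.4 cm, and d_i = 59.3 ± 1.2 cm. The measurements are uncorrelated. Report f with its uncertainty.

∂f/∂d_o = (d_i/(d_o+d_i))² = 0.226;  ∂f/∂d_i = (d_o/(d_o+d_i))² = 0.275
δf = √((∂f/∂d_o · δd_o)² + (∂f/∂d_i · δd_i)²) = √(0.100 + 0.109) = 0.457 cm
f = 31.1 cm.

31.1 ± 0.457 cm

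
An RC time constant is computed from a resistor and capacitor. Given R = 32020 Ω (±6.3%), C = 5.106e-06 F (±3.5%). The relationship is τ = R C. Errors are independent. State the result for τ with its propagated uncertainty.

0.1635 ± 0.0118 s

Products/powers → add relative errors in quadrature, weighted by exponent:
  (1·δR/R)² = (1×0.0630)² = 0.00397;  (1·δC/C)² = (1×0.0350)² = 0.00123
δτ/τ = √(0.00519) = 0.0721
τ = 0.1635 s, so δτ = 0.0721 × 0.1635 = 0.0118 s.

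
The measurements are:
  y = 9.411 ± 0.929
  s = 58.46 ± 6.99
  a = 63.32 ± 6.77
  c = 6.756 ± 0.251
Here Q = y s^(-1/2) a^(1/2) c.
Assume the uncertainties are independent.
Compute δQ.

8.77

Relative error in a monomial: (δQ/Q)² = Σ (nᵢ · δxᵢ/xᵢ)².
  (1·δy/y)² = (1×0.0987)² = 0.00974;  (−½·δs/s)² = (-0.5×0.120)² = 0.00357;  (½·δa/a)² = (0.5×0.107)² = 0.00286;  (1·δc/c)² = (1×0.0372)² = 0.00138
δQ/Q = √(0.0176) = 0.133
Q = 66.17, so δQ = 0.133 × 66.17 = 8.77.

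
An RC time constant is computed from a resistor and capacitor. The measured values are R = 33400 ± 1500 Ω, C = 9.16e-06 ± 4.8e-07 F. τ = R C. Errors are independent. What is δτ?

0.0211 s

Products/powers → add relative errors in quadrature, weighted by exponent:
  (1·δR/R)² = (1×0.0449)² = 0.00202;  (1·δC/C)² = (1×0.0524)² = 0.00275
δτ/τ = √(0.00476) = 0.0690
τ = 0.306 s, so δτ = 0.0690 × 0.306 = 0.0211 s.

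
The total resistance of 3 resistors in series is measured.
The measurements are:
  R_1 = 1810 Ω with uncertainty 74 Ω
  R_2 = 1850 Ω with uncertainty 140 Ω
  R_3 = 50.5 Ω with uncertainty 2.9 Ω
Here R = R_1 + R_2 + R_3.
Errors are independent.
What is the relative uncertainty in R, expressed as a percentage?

Sums and differences: (δR)² = Σ (cᵢ δxᵢ)².
  (δR_1)² = 5480;  (δR_2)² = 19600;  (δR_3)² = 8.41
δR = √(25100) = 158 Ω
R = 3710 Ω, so δR/R = 158/3710 = 0.0427.

4.27%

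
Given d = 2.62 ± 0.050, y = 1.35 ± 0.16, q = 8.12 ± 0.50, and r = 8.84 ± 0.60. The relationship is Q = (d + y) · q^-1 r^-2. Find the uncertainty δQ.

0.000969

Let u = d + y = 3.97. δu = √(δd² + δy²) = √(0.00250 + 0.0256) = 0.168, so δu/u = 0.0422.
Q is then a monomial in u, q, r:
δQ/Q = √((δu/u)² + (-1·δq/q)² + (-2·δr/r)²) = √(0.00178 + 0.00379 + 0.0184) = 0.155
Q = 0.00626, so δQ = 0.155 × 0.00626 = 0.000969.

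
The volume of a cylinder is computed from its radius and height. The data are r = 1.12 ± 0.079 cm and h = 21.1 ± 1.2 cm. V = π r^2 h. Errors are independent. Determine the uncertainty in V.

Relative error in a monomial: (δV/V)² = Σ (nᵢ · δxᵢ/xᵢ)².
  (2·δr/r)² = (2×0.0705)² = 0.0199;  (1·δh/h)² = (1×0.0569)² = 0.00323
δV/V = √(0.0231) = 0.152
V = 83.2 cm^3, so δV = 0.152 × 83.2 = 12.6 cm^3.

12.6 cm^3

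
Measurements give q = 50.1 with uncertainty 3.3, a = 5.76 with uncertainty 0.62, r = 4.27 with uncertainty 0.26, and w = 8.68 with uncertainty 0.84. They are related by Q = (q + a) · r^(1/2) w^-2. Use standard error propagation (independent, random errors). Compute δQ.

Let u = q + a = 55.9. δu = √(δq² + δa²) = √(10.9 + 0.384) = 3.36, so δu/u = 0.0601.
Q is then a monomial in u, r, w:
δQ/Q = √((δu/u)² + (½·δr/r)² + (-2·δw/w)²) = √(0.00361 + 0.000927 + 0.0375) = 0.205
Q = 1.53, so δQ = 0.205 × 1.53 = 0.314.

0.314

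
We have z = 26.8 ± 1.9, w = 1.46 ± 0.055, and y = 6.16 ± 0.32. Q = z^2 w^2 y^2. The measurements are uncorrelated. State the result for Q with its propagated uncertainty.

58100 ± 11100

Products/powers → add relative errors in quadrature, weighted by exponent:
  (2·δz/z)² = (2×0.0709)² = 0.0201;  (2·δw/w)² = (2×0.0377)² = 0.00568;  (2·δy/y)² = (2×0.0519)² = 0.0108
δQ/Q = √(0.0366) = 0.191
Q = 58100, so δQ = 0.191 × 58100 = 11100.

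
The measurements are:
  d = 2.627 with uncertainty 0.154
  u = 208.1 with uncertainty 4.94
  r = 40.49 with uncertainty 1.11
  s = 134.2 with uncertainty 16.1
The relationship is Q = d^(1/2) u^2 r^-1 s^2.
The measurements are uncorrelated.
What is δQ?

Relative error in a monomial: (δQ/Q)² = Σ (nᵢ · δxᵢ/xᵢ)².
  (½·δd/d)² = (0.5×0.0586)² = 0.000859;  (2·δu/u)² = (2×0.0237)² = 0.00225;  (-1·δr/r)² = (-1×0.0274)² = 0.000752;  (2·δs/s)² = (2×0.120)² = 0.0576
δQ/Q = √(0.0614) = 0.248
Q = 3.122e+07, so δQ = 0.248 × 3.122e+07 = 7.74e+06.

7.74e+06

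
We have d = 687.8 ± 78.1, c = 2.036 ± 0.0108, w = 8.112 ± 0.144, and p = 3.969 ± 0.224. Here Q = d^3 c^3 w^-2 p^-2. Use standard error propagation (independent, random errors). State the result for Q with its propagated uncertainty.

For a monomial Q ∝ d^3, c^3, w^-2, p^-2, fractional errors add in quadrature:
  (3·δd/d)² = (3×0.114)² = 0.116;  (3·δc/c)² = (3×0.00530)² = 0.000253;  (-2·δw/w)² = (-2×0.0178)² = 0.00126;  (-2·δp/p)² = (-2×0.0564)² = 0.0127
δQ/Q = √(0.130) = 0.361
Q = 2.649e+06, so δQ = 0.361 × 2.649e+06 = 9.56e+05.

(2.649 ± 0.956) × 10^6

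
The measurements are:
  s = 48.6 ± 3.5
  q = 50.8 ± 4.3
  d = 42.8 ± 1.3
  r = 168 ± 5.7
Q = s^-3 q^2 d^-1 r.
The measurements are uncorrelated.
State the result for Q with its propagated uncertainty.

Q is a product of powers, so relative uncertainties combine in quadrature:
  (-3·δs/s)² = (-3×0.0720)² = 0.0467;  (2·δq/q)² = (2×0.0846)² = 0.0287;  (-1·δd/d)² = (-1×0.0304)² = 0.000923;  (1·δr/r)² = (1×0.0339)² = 0.00115
δQ/Q = √(0.0774) = 0.278
Q = 0.0882, so δQ = 0.278 × 0.0882 = 0.0246.

0.0882 ± 0.0246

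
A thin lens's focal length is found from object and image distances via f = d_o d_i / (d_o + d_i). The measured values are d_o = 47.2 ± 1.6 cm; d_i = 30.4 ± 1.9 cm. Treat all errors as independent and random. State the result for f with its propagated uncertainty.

18.5 ± 0.745 cm

∂f/∂d_o = (d_i/(d_o+d_i))² = 0.153;  ∂f/∂d_i = (d_o/(d_o+d_i))² = 0.370
δf = √((∂f/∂d_o · δd_o)² + (∂f/∂d_i · δd_i)²) = √(0.0603 + 0.494) = 0.745 cm
f = 18.5 cm.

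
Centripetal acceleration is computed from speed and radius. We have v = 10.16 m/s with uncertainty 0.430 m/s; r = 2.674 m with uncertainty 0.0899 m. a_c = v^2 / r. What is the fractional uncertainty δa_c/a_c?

Relative error in a monomial: (δa_c/a_c)² = Σ (nᵢ · δxᵢ/xᵢ)².
  (2·δv/v)² = (2×0.0423)² = 0.00716;  (-1·δr/r)² = (-1×0.0336)² = 0.00113
δa_c/a_c = √(0.00830) = 0.0911

0.0911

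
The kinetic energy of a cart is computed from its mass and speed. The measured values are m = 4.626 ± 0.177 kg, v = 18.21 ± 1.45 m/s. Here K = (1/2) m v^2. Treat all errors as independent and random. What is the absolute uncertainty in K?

For a monomial K ∝ m, v^2, fractional errors add in quadrature:
  (1·δm/m)² = (1×0.0383)² = 0.00146;  (2·δv/v)² = (2×0.0796)² = 0.0254
δK/K = √(0.0268) = 0.164
K = 767.0 J, so δK = 0.164 × 767.0 = 126 J.

126 J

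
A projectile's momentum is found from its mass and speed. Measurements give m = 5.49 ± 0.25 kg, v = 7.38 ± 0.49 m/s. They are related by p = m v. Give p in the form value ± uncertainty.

Each factor contributes (exponent × relative error)² to (δp/p)²:
  (1·δm/m)² = (1×0.0455)² = 0.00207;  (1·δv/v)² = (1×0.0664)² = 0.00441
δp/p = √(0.00648) = 0.0805
p = 40.5 kg·m/s, so δp = 0.0805 × 40.5 = 3.26 kg·m/s.

40.5 ± 3.26 kg·m/s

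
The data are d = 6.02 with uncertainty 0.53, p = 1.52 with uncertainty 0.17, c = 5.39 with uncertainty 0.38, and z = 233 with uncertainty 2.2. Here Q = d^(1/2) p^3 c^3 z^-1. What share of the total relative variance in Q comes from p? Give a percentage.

70.7%

(δQ/Q)² = (½·δd/d)² + (3·δp/p)² + (3·δc/c)² + (-1·δz/z)²
  d term: (0.5×0.0880)² = 0.00194
  p term: (3×0.112)² = 0.113
  c term: (3×0.0705)² = 0.0447
  z term: (-1×0.00944)² = 8.92e-05
Total = 0.159. Share from p = 0.113/0.159 = 0.707.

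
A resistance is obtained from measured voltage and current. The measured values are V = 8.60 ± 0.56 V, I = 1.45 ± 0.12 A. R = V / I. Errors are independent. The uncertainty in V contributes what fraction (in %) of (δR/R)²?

38.2%

(δR/R)² = (1·δV/V)² + (-1·δI/I)²
  V term: (1×0.0651)² = 0.00424
  I term: (-1×0.0828)² = 0.00685
Total = 0.0111. Share from V = 0.00424/0.0111 = 0.382.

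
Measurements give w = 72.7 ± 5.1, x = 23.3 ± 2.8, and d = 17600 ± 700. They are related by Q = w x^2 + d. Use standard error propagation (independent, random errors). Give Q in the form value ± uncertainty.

57100 ± 9910

Let p = w·x^2 = 39500. δp/p = √((1·δw/w)² + (2·δx/x)²) = √(0.00492 + 0.0578) = 0.250, so δp = 9880.
Q = p + d: δQ = √(δp² + δd²) = √(9.76e+07 + 4.9e+05) = 9910
Q = 57100.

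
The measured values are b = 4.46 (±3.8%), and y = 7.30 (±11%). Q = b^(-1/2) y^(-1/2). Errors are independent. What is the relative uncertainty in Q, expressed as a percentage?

Relative error in a monomial: (δQ/Q)² = Σ (nᵢ · δxᵢ/xᵢ)².
  (−½·δb/b)² = (-0.5×0.0380)² = 0.000361;  (−½·δy/y)² = (-0.5×0.110)² = 0.00302
δQ/Q = √(0.00339) = 0.0582

5.82%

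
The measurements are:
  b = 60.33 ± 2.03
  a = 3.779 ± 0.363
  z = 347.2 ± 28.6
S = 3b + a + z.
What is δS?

29.2

Each term contributes (cᵢ δxᵢ)² to (δS)²:
  (3·δb)² = 37.1;  (δa)² = 0.132;  (δz)² = 818
δS = √(855) = 29.2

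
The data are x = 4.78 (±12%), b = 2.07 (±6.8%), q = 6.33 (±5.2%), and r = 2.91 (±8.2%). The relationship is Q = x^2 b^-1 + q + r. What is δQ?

2.78

Let p = x^2·b^-1 = 11.0. δp/p = √((2·δx/x)² + (-1·δb/b)²) = √(0.0576 + 0.00462) = 0.249, so δp = 2.75.
Q = p + q + r: δQ = √(δp² + δq² + δr²) = √(7.58 + 0.108 + 0.0569) = 2.78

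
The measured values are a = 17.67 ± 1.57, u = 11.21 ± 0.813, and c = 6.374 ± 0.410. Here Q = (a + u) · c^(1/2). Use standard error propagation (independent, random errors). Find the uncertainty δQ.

Let w = a + u = 28.88. δw = √(δa² + δu²) = √(2.46 + 0.661) = 1.77, so δw/w = 0.0612.
Q is then a monomial in w, c:
δQ/Q = √((δw/w)² + (½·δc/c)²) = √(0.00375 + 0.00103) = 0.0692
Q = 72.91, so δQ = 0.0692 × 72.91 = 5.04.

5.04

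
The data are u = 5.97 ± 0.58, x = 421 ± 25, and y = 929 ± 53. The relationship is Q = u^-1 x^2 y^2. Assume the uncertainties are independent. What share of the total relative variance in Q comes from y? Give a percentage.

(δQ/Q)² = (-1·δu/u)² + (2·δx/x)² + (2·δy/y)²
  u term: (-1×0.0972)² = 0.00944
  x term: (2×0.0594)² = 0.0141
  y term: (2×0.0571)² = 0.0130
Total = 0.0366. Share from y = 0.0130/0.0366 = 0.356.

35.6%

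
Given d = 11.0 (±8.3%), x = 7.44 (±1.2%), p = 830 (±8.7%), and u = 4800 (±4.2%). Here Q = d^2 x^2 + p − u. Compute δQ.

Let w = d^2·x^2 = 6700. δw/w = √((2·δd/d)² + (2·δx/x)²) = √(0.0276 + 0.000576) = 0.168, so δw = 1120.
Q = w + p − u: δQ = √(δw² + δp² + δu²) = √(1.26e+06 + 5210 + 40600) = 1140

1140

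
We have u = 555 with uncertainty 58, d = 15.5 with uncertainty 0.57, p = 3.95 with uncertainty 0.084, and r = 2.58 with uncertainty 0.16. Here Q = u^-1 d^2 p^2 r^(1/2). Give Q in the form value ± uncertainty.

10.8 ± 1.50

Q is a product of powers, so relative uncertainties combine in quadrature:
  (-1·δu/u)² = (-1×0.105)² = 0.0109;  (2·δd/d)² = (2×0.0368)² = 0.00541;  (2·δp/p)² = (2×0.0213)² = 0.00181;  (½·δr/r)² = (0.5×0.0620)² = 0.000961
δQ/Q = √(0.0191) = 0.138
Q = 10.8, so δQ = 0.138 × 10.8 = 1.50.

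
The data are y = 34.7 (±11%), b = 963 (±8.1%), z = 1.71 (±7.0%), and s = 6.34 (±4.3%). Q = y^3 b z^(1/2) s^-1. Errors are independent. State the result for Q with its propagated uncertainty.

Each factor contributes (exponent × relative error)² to (δQ/Q)²:
  (3·δy/y)² = (3×0.110)² = 0.109;  (1·δb/b)² = (1×0.0810)² = 0.00656;  (½·δz/z)² = (0.5×0.0700)² = 0.00123;  (-1·δs/s)² = (-1×0.0430)² = 0.00185
δQ/Q = √(0.119) = 0.344
Q = 8.3e+06, so δQ = 0.344 × 8.3e+06 = 2.86e+06.

(8.30 ± 2.86) × 10^6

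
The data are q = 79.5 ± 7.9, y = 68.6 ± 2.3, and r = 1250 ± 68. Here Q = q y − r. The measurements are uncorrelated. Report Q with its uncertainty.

4200 ± 576

Let p = q·y = 5450. δp/p = √((1·δq/q)² + (1·δy/y)²) = √(0.00987 + 0.00112) = 0.105, so δp = 572.
Q = p − r: δQ = √(δp² + δr²) = √(3.27e+05 + 4620) = 576
Q = 4200.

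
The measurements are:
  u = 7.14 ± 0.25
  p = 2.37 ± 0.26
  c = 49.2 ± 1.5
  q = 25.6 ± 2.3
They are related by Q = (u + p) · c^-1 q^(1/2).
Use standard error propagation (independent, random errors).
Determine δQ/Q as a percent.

Let w = u + p = 9.51. δw = √(δu² + δp²) = √(0.0625 + 0.0676) = 0.361, so δw/w = 0.0379.
Q is then a monomial in w, c, q:
δQ/Q = √((δw/w)² + (-1·δc/c)² + (½·δq/q)²) = √(0.00144 + 0.000930 + 0.00202) = 0.0662

6.62%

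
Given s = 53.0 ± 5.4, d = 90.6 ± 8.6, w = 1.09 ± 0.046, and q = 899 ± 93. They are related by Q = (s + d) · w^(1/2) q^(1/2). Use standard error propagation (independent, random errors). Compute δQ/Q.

0.0901

Let u = s + d = 144. δu = √(δs² + δd²) = √(29.2 + 74.0) = 10.2, so δu/u = 0.0707.
Q is then a monomial in u, w, q:
δQ/Q = √((δu/u)² + (½·δw/w)² + (½·δq/q)²) = √(0.00500 + 0.000445 + 0.00268) = 0.0901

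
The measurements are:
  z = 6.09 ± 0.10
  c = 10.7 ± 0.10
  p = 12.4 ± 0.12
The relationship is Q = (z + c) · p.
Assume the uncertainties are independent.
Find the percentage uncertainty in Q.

Let u = z + c = 16.8. δu = √(δz² + δc²) = √(0.0100 + 0.0100) = 0.141, so δu/u = 0.00842.
Q is then a monomial in u, p:
δQ/Q = √((δu/u)² + (1·δp/p)²) = √(7.09e-05 + 9.37e-05) = 0.0128

1.28%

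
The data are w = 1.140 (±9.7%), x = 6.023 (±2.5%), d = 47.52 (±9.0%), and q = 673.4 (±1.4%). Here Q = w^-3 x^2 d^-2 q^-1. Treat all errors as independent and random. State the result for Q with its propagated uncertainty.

Products/powers → add relative errors in quadrature, weighted by exponent:
  (-3·δw/w)² = (-3×0.0970)² = 0.0847;  (2·δx/x)² = (2×0.0250)² = 0.00250;  (-2·δd/d)² = (-2×0.0900)² = 0.0324;  (-1·δq/q)² = (-1×0.0140)² = 0.000196
δQ/Q = √(0.120) = 0.346
Q = 1.61e-05, so δQ = 0.346 × 1.61e-05 = 5.57e-06.

(1.610 ± 0.557) × 10^-5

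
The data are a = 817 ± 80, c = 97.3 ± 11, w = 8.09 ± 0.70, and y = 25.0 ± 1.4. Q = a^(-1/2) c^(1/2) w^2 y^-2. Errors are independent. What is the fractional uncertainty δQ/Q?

Products/powers → add relative errors in quadrature, weighted by exponent:
  (−½·δa/a)² = (-0.5×0.0979)² = 0.00240;  (½·δc/c)² = (0.5×0.113)² = 0.00320;  (2·δw/w)² = (2×0.0865)² = 0.0299;  (-2·δy/y)² = (-2×0.0560)² = 0.0125
δQ/Q = √(0.0481) = 0.219

0.219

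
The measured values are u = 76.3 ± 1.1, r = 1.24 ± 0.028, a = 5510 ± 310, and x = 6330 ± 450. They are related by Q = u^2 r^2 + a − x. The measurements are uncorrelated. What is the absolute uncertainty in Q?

Let p = u^2·r^2 = 8950. δp/p = √((2·δu/u)² + (2·δr/r)²) = √(0.000831 + 0.00204) = 0.0536, so δp = 480.
Q = p + a − x: δQ = √(δp² + δa² + δx²) = √(2.3e+05 + 96100 + 2.02e+05) = 727

727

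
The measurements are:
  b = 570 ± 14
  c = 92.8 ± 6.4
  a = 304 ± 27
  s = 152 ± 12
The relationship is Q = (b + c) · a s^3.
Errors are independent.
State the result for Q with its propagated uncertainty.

(7.08 ± 1.80) × 10^11

Let u = b + c = 663. δu = √(δb² + δc²) = √(196 + 41.0) = 15.4, so δu/u = 0.0232.
Q is then a monomial in u, a, s:
δQ/Q = √((δu/u)² + (1·δa/a)² + (3·δs/s)²) = √(0.000539 + 0.00789 + 0.0561) = 0.254
Q = 7.08e+11, so δQ = 0.254 × 7.08e+11 = 1.8e+11.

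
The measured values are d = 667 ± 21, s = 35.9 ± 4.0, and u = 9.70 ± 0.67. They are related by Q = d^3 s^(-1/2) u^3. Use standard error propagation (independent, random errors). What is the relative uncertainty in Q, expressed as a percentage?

Products/powers → add relative errors in quadrature, weighted by exponent:
  (3·δd/d)² = (3×0.0315)² = 0.00892;  (−½·δs/s)² = (-0.5×0.111)² = 0.00310;  (3·δu/u)² = (3×0.0691)² = 0.0429
δQ/Q = √(0.0550) = 0.234

23.4%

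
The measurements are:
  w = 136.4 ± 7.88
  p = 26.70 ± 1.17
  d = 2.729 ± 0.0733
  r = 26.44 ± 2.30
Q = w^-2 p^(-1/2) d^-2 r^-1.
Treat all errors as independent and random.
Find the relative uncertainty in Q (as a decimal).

0.156

Relative error in a monomial: (δQ/Q)² = Σ (nᵢ · δxᵢ/xᵢ)².
  (-2·δw/w)² = (-2×0.0578)² = 0.0134;  (−½·δp/p)² = (-0.5×0.0438)² = 0.000480;  (-2·δd/d)² = (-2×0.0269)² = 0.00289;  (-1·δr/r)² = (-1×0.0870)² = 0.00757
δQ/Q = √(0.0243) = 0.156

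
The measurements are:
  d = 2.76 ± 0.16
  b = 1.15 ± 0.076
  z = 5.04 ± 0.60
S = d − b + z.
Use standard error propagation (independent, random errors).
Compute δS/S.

0.0941

Absolute uncertainties add in quadrature for a linear combination:
  (δd)² = 0.0256;  (δb)² = 0.00578;  (δz)² = 0.360
δS = √(0.391) = 0.626
S = 6.65, so δS/S = 0.626/6.65 = 0.0941.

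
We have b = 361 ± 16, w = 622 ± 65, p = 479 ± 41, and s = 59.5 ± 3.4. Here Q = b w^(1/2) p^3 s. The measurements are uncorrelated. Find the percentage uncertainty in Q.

Since Q is a product/quotient, work with relative uncertainties:
  (1·δb/b)² = (1×0.0443)² = 0.00196;  (½·δw/w)² = (0.5×0.105)² = 0.00273;  (3·δp/p)² = (3×0.0856)² = 0.0659;  (1·δs/s)² = (1×0.0571)² = 0.00327
δQ/Q = √(0.0739) = 0.272

27.2%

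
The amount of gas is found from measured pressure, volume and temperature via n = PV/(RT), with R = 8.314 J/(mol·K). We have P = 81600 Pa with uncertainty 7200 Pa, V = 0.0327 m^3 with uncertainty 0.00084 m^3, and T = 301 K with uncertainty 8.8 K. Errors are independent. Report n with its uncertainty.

Products/powers → add relative errors in quadrature, weighted by exponent:
  (1·δP/P)² = (1×0.0882)² = 0.00779;  (1·δV/V)² = (1×0.0257)² = 0.000660;  (-1·δT/T)² = (-1×0.0292)² = 0.000855
δn/n = √(0.00930) = 0.0964
n = 1.07 mol, so δn = 0.0964 × 1.07 = 0.103 mol.

1.07 ± 0.103 mol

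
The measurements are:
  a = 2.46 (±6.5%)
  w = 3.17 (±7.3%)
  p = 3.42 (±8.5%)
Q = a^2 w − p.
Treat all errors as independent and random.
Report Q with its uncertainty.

15.8 ± 2.87

Let h = a^2·w = 19.2. δh/h = √((2·δa/a)² + (1·δw/w)²) = √(0.0169 + 0.00533) = 0.149, so δh = 2.86.
Q = h − p: δQ = √(δh² + δp²) = √(8.18 + 0.0845) = 2.87
Q = 15.8.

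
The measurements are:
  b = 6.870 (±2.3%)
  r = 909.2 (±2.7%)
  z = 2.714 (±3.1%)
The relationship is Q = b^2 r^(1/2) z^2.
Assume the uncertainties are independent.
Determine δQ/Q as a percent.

7.84%

Relative error in a monomial: (δQ/Q)² = Σ (nᵢ · δxᵢ/xᵢ)².
  (2·δb/b)² = (2×0.0230)² = 0.00212;  (½·δr/r)² = (0.5×0.0270)² = 0.000182;  (2·δz/z)² = (2×0.0310)² = 0.00384
δQ/Q = √(0.00614) = 0.0784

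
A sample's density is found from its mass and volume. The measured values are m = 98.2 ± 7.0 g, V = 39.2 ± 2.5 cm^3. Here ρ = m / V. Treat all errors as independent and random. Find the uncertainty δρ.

0.240 g/cm^3

For a monomial ρ ∝ m, V^-1, fractional errors add in quadrature:
  (1·δm/m)² = (1×0.0713)² = 0.00508;  (-1·δV/V)² = (-1×0.0638)² = 0.00407
δρ/ρ = √(0.00915) = 0.0956
ρ = 2.51 g/cm^3, so δρ = 0.0956 × 2.51 = 0.240 g/cm^3.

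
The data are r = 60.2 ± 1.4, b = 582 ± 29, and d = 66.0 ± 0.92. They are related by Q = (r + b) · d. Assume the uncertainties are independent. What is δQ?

Let u = r + b = 642. δu = √(δr² + δb²) = √(1.96 + 841) = 29.0, so δu/u = 0.0452.
Q is then a monomial in u, d:
δQ/Q = √((δu/u)² + (1·δd/d)²) = √(0.00204 + 0.000194) = 0.0473
Q = 42400, so δQ = 0.0473 × 42400 = 2010.

2010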